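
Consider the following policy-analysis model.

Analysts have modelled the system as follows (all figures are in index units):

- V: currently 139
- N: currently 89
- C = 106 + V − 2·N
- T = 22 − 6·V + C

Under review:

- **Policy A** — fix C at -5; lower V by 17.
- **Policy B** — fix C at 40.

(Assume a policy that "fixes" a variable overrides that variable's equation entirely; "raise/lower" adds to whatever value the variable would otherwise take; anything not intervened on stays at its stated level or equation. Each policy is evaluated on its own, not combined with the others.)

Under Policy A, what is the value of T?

Policy A (C := -5, V − 17):
  V = 139 − 17 = 122
  N = 89
  C = -5
  T = 22 − 6·122 + (-5) = -715

-715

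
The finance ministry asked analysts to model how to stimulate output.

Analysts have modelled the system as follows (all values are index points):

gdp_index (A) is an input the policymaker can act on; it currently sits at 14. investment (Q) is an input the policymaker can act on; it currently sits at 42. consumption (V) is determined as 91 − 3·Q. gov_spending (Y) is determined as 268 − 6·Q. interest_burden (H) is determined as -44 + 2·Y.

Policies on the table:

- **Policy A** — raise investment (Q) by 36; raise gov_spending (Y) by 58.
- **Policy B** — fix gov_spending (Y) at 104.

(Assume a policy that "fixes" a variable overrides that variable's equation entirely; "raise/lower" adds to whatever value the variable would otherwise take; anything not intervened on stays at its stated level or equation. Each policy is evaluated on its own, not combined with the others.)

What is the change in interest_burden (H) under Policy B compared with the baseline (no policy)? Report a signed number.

Baseline:
  Q = 42
  Y = 268 − 6·42 = 16
  H = -44 + 2·16 = -12
Policy B (Y := 104):
  Q = 42
  Y = 104
  H = -44 + 2·104 = 164
Change in H: 164 − (-12) = 176

176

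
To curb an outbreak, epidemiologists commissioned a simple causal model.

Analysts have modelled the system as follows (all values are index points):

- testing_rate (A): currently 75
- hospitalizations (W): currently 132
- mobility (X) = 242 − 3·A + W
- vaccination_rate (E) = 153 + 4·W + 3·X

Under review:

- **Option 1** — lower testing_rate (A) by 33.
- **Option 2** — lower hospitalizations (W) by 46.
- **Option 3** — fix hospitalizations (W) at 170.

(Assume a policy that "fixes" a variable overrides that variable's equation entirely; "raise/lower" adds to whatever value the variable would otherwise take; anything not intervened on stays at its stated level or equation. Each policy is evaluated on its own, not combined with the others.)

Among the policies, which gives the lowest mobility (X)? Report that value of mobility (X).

103

Option 1 (A − 33):
  A = 75 − 33 = 42
  W = 132
  X = 242 − 3·42 + 132 = 248
Option 2 (W − 46):
  A = 75
  W = 132 − 46 = 86
  X = 242 − 3·75 + 86 = 103
Option 3 (W := 170):
  A = 75
  W = 170
  X = 242 − 3·75 + 170 = 187
Comparing — Option 1: X=248, Option 2: X=103, Option 3: X=187. Lowest is 103 (Option 2).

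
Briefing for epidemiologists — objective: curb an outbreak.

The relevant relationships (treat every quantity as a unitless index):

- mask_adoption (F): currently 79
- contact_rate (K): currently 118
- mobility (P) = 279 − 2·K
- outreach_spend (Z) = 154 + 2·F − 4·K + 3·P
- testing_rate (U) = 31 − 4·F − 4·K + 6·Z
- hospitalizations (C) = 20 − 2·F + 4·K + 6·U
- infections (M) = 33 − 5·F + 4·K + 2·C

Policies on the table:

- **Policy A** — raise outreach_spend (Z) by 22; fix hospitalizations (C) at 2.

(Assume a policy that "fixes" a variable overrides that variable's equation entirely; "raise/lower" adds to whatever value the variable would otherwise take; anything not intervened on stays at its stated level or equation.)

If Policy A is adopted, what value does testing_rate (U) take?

Policy A (Z + 22, C := 2):
  F = 79
  K = 118
  P = 279 − 2·118 = 43
  Z = 154 + 2·79 − 4·118 + 3·43 (+22 from intervention) = -9
  U = 31 − 4·79 − 4·118 + 6·(-9) = -811

-811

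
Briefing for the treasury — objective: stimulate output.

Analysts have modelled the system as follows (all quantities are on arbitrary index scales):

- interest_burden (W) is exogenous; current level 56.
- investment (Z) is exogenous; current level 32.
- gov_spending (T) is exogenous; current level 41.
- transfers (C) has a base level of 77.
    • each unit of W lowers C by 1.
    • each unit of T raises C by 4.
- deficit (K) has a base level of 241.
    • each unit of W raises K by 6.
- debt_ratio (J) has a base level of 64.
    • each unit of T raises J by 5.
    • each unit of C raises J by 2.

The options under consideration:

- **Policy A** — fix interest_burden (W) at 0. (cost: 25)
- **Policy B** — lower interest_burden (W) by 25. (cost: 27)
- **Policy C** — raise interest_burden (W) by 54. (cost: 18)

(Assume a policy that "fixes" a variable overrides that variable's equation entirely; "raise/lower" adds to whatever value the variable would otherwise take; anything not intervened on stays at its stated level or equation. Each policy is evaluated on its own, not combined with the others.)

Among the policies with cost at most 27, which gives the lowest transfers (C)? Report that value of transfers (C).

Policy A (W := 0):
  W = 0
  T = 41
  C = 77 − 0 + 4·41 = 241
Policy B (W − 25):
  W = 56 − 25 = 31
  T = 41
  C = 77 − 31 + 4·41 = 210
Policy C (W + 54):
  W = 56 + 54 = 110
  T = 41
  C = 77 − 110 + 4·41 = 131
Comparing — Policy A: C=241, Policy B: C=210, Policy C: C=131. Lowest is 131 (Policy C).

131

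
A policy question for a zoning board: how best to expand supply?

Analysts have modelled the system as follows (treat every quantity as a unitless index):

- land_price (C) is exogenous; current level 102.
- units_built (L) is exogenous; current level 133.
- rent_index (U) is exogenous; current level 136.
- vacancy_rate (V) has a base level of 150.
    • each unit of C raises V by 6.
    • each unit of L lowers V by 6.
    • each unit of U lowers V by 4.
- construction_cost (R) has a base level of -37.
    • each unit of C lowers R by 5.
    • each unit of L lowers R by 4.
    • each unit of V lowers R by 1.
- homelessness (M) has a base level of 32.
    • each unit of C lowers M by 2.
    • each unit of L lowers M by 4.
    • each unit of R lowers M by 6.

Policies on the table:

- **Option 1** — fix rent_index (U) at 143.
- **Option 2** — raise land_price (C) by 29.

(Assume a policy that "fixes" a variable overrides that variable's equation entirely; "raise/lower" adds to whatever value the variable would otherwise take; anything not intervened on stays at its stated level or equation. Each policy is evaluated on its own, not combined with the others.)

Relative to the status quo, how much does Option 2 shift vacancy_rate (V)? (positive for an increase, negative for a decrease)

174

Baseline:
  C = 102
  L = 133
  U = 136
  V = 150 + 6·102 − 6·133 − 4·136 = -580
Option 2 (C + 29):
  C = 102 + 29 = 131
  L = 133
  U = 136
  V = 150 + 6·131 − 6·133 − 4·136 = -406
Change in V: -406 − (-580) = 174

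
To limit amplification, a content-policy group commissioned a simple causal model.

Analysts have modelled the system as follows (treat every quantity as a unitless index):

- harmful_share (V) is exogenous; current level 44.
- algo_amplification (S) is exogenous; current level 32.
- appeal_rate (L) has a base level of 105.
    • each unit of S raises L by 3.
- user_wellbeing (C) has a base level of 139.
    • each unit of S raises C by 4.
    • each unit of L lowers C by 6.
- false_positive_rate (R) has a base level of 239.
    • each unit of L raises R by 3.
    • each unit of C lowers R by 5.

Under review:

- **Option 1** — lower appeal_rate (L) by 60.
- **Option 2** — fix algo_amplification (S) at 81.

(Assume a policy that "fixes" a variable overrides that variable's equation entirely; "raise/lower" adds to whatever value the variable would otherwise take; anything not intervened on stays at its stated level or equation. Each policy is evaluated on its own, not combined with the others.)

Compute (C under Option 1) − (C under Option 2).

1046

Option 1 (L − 60):
  S = 32
  L = 105 + 3·32 (−60 from intervention) = 141
  C = 139 + 4·32 − 6·141 = -579
Option 2 (S := 81):
  S = 81
  L = 105 + 3·81 = 348
  C = 139 + 4·81 − 6·348 = -1625
C: -579 − (-1625) = 1046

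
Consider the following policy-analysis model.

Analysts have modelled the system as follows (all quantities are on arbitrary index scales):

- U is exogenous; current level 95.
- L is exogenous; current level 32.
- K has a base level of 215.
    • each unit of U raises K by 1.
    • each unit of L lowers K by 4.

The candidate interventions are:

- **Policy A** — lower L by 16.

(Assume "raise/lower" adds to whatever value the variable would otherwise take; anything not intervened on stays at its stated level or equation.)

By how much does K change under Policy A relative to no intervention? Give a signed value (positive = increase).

64

Baseline:
  U = 95
  L = 32
  K = 215 + 95 − 4·32 = 182
Policy A (L − 16):
  U = 95
  L = 32 − 16 = 16
  K = 215 + 95 − 4·16 = 246
Change in K: 246 − 182 = 64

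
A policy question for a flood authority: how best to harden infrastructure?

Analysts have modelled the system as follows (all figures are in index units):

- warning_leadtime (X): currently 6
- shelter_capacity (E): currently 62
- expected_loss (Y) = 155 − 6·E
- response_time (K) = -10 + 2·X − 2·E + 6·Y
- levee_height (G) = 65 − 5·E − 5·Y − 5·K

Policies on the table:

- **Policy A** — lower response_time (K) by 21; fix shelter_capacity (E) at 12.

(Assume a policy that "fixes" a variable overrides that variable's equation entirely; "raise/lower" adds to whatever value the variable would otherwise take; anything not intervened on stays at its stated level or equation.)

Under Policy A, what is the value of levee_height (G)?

-2685

Policy A (K − 21, E := 12):
  X = 6
  E = 12
  Y = 155 − 6·12 = 83
  K = -10 + 2·6 − 2·12 + 6·83 (−21 from intervention) = 455
  G = 65 − 5·12 − 5·83 − 5·455 = -2685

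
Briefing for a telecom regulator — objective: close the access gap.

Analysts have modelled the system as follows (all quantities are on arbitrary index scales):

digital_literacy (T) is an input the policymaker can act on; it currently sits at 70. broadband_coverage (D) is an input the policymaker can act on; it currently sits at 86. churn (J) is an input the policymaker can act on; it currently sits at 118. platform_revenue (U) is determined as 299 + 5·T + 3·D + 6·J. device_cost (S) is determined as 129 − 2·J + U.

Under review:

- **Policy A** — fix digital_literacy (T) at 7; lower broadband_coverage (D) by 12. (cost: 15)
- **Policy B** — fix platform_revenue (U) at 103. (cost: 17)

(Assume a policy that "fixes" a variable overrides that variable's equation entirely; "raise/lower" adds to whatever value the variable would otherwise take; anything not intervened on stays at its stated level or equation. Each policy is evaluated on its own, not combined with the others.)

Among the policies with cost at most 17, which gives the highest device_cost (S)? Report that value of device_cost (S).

1157

Policy A (T := 7, D − 12):
  T = 7
  D = 86 − 12 = 74
  J = 118
  U = 299 + 5·7 + 3·74 + 6·118 = 1264
  S = 129 − 2·118 + 1264 = 1157
Policy B (U := 103):
  T = 70
  D = 86
  J = 118
  U = 103
  S = 129 − 2·118 + 103 = -4
Comparing — Policy A: S=1157, Policy B: S=-4. Highest is 1157 (Policy A).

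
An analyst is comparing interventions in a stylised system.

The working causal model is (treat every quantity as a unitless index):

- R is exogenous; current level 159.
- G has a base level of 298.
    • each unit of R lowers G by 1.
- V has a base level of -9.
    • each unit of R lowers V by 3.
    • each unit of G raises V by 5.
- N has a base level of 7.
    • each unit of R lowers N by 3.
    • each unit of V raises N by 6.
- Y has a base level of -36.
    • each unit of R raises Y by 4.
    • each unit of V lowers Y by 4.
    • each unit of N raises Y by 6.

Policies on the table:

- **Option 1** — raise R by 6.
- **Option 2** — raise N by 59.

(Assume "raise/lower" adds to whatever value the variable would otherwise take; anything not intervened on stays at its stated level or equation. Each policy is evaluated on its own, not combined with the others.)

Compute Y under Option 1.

Option 1 (R + 6):
  R = 159 + 6 = 165
  G = 298 − 165 = 133
  V = -9 − 3·165 + 5·133 = 161
  N = 7 − 3·165 + 6·161 = 478
  Y = -36 + 4·165 − 4·161 + 6·478 = 2848

2848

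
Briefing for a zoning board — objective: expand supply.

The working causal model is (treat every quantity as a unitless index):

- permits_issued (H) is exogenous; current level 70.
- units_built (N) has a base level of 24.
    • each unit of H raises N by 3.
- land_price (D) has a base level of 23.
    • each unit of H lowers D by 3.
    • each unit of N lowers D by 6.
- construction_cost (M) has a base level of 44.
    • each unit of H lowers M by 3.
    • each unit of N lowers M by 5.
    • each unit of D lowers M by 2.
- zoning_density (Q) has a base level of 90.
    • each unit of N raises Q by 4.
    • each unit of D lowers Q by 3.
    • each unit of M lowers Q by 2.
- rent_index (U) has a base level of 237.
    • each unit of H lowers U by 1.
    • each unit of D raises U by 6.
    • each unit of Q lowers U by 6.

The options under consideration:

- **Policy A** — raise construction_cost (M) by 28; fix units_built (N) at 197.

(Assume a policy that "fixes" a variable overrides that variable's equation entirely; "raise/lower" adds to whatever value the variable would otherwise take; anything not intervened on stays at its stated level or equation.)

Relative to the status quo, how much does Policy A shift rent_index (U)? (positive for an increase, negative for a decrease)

3444

Baseline:
  H = 70
  N = 24 + 3·70 = 234
  D = 23 − 3·70 − 6·234 = -1591
  M = 44 − 3·70 − 5·234 − 2·(-1591) = 1846
  Q = 90 + 4·234 − 3·(-1591) − 2·1846 = 2107
  U = 237 − 70 + 6·(-1591) − 6·2107 = -22021
Policy A (M + 28, N := 197):
  H = 70
  N = 197
  D = 23 − 3·70 − 6·197 = -1369
  M = 44 − 3·70 − 5·197 − 2·(-1369) (+28 from intervention) = 1615
  Q = 90 + 4·197 − 3·(-1369) − 2·1615 = 1755
  U = 237 − 70 + 6·(-1369) − 6·1755 = -18577
Change in U: -18577 − (-22021) = 3444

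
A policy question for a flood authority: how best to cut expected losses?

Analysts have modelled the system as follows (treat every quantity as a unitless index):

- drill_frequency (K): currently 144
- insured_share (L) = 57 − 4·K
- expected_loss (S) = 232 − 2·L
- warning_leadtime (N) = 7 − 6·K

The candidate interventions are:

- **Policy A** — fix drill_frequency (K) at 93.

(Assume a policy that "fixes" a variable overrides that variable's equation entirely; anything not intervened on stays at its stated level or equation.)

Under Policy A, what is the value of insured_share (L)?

-315

Policy A (K := 93):
  K = 93
  L = 57 − 4·93 = -315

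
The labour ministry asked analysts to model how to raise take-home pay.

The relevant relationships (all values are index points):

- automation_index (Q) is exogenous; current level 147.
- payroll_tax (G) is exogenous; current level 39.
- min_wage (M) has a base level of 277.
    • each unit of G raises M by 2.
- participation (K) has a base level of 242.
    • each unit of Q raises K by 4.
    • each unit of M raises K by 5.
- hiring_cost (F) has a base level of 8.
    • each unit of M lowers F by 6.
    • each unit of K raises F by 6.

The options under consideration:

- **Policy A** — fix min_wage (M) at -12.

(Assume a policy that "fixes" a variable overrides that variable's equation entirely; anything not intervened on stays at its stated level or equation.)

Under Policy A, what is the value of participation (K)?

770

Policy A (M := -12):
  Q = 147
  G = 39
  M = -12
  K = 242 + 4·147 + 5·(-12) = 770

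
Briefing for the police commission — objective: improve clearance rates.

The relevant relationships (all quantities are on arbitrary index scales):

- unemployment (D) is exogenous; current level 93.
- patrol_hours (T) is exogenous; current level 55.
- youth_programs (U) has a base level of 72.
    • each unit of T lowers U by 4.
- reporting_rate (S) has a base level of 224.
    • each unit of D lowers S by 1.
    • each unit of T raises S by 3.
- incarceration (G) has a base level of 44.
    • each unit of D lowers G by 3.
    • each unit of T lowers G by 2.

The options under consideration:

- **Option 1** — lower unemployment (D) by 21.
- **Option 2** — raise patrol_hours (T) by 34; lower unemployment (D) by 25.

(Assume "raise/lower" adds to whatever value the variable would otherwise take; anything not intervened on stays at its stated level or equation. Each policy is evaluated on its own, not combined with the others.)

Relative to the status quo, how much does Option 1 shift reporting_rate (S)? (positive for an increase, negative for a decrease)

21

Baseline:
  D = 93
  T = 55
  S = 224 − 93 + 3·55 = 296
Option 1 (D − 21):
  D = 93 − 21 = 72
  T = 55
  S = 224 − 72 + 3·55 = 317
Change in S: 317 − 296 = 21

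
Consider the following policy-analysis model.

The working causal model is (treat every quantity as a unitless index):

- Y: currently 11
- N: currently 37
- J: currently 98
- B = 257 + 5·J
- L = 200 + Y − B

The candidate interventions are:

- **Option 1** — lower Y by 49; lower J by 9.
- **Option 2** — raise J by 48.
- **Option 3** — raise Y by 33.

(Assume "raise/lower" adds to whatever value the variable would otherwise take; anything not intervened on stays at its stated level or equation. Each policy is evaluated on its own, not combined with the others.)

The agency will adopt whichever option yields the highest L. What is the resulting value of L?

Option 1 (Y − 49, J − 9):
  Y = 11 − 49 = -38
  J = 98 − 9 = 89
  B = 257 + 5·89 = 702
  L = 200 + (-38) − 702 = -540
Option 2 (J + 48):
  Y = 11
  J = 98 + 48 = 146
  B = 257 + 5·146 = 987
  L = 200 + 11 − 987 = -776
Option 3 (Y + 33):
  Y = 11 + 33 = 44
  J = 98
  B = 257 + 5·98 = 747
  L = 200 + 44 − 747 = -503
Comparing — Option 1: L=-540, Option 2: L=-776, Option 3: L=-503. Highest is -503 (Option 3).

-503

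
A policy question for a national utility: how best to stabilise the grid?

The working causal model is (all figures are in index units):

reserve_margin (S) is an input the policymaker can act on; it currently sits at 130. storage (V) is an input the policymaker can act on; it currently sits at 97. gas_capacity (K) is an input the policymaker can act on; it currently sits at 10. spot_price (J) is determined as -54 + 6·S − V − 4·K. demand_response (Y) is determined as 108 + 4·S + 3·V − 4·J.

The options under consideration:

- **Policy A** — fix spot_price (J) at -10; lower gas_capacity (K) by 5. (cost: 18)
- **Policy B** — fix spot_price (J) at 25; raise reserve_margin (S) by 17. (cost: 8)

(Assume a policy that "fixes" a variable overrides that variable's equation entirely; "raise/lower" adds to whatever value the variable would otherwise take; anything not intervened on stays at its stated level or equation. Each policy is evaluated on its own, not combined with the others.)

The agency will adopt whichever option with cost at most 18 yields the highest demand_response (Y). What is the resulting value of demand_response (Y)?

Policy A (J := -10, K − 5):
  S = 130
  V = 97
  K = 10 − 5 = 5
  J = -10
  Y = 108 + 4·130 + 3·97 − 4·(-10) = 959
Policy B (J := 25, S + 17):
  S = 130 + 17 = 147
  V = 97
  K = 10
  J = 25
  Y = 108 + 4·147 + 3·97 − 4·25 = 887
Comparing — Policy A: Y=959, Policy B: Y=887. Highest is 959 (Policy A).

959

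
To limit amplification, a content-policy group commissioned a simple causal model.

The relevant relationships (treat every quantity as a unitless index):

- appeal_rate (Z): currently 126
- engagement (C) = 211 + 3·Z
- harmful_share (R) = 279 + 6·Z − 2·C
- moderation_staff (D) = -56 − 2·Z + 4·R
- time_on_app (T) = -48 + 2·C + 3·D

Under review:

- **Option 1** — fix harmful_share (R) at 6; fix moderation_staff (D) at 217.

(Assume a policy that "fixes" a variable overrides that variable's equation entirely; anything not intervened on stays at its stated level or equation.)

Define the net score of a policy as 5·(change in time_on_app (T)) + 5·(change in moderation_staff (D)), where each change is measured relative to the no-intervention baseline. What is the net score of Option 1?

Baseline:
  Z = 126
  C = 211 + 3·126 = 589
  R = 279 + 6·126 − 2·589 = -143
  D = -56 − 2·126 + 4·(-143) = -880
  T = -48 + 2·589 + 3·(-880) = -1510
Option 1 (R := 6, D := 217):
  Z = 126
  C = 211 + 3·126 = 589
  R = 6
  D = 217
  T = -48 + 2·589 + 3·217 = 1781
ΔT = 1781 − (-1510) = 3291; ΔD = 217 − (-880) = 1097
Score = 5·3291 + 5·1097 = 21940

21940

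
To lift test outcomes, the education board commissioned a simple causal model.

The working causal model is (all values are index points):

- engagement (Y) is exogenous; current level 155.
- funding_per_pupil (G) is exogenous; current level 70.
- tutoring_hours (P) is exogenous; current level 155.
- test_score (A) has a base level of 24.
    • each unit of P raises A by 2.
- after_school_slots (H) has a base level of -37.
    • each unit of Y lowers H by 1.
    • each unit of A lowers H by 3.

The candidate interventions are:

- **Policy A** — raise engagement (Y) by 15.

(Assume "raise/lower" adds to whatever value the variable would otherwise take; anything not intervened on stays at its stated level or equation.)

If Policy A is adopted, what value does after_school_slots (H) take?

-1209

Policy A (Y + 15):
  Y = 155 + 15 = 170
  P = 155
  A = 24 + 2·155 = 334
  H = -37 − 170 − 3·334 = -1209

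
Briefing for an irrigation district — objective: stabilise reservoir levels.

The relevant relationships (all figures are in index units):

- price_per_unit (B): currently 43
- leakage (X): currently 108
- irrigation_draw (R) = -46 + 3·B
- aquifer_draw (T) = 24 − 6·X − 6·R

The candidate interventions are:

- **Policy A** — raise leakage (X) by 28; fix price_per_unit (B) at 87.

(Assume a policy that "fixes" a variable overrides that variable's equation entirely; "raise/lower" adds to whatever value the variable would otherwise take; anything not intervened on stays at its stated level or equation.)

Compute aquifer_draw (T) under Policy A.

Policy A (X + 28, B := 87):
  B = 87
  X = 108 + 28 = 136
  R = -46 + 3·87 = 215
  T = 24 − 6·136 − 6·215 = -2082

-2082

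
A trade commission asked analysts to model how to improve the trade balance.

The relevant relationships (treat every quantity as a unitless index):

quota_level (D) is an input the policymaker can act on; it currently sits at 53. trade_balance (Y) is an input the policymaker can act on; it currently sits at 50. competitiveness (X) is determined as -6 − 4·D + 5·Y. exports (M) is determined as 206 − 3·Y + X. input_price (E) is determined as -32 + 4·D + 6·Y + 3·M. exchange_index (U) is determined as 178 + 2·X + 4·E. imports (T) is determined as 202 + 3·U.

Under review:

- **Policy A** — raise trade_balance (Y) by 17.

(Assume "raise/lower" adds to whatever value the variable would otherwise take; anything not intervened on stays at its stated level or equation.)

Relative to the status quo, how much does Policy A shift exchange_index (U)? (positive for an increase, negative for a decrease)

986

Baseline:
  D = 53
  Y = 50
  X = -6 − 4·53 + 5·50 = 32
  M = 206 − 3·50 + 32 = 88
  E = -32 + 4·53 + 6·50 + 3·88 = 744
  U = 178 + 2·32 + 4·744 = 3218
Policy A (Y + 17):
  D = 53
  Y = 50 + 17 = 67
  X = -6 − 4·53 + 5·67 = 117
  M = 206 − 3·67 + 117 = 122
  E = -32 + 4·53 + 6·67 + 3·122 = 948
  U = 178 + 2·117 + 4·948 = 4204
Change in U: 4204 − 3218 = 986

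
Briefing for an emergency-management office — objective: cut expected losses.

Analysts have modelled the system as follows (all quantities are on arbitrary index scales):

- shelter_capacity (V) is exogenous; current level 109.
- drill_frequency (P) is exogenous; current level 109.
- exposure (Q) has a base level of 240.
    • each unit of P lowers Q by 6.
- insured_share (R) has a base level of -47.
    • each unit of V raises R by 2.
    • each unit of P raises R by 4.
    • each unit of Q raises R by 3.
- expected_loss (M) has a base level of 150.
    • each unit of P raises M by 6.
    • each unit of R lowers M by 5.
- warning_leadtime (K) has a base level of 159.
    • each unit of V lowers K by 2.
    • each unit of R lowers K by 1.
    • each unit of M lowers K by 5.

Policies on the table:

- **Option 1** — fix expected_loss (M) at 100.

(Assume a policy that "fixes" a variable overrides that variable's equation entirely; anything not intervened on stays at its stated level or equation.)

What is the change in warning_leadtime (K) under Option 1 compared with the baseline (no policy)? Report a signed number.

19395

Baseline:
  V = 109
  P = 109
  Q = 240 − 6·109 = -414
  R = -47 + 2·109 + 4·109 + 3·(-414) = -635
  M = 150 + 6·109 − 5·(-635) = 3979
  K = 159 − 2·109 − (-635) − 5·3979 = -19319
Option 1 (M := 100):
  V = 109
  P = 109
  Q = 240 − 6·109 = -414
  R = -47 + 2·109 + 4·109 + 3·(-414) = -635
  M = 100
  K = 159 − 2·109 − (-635) − 5·100 = 76
Change in K: 76 − (-19319) = 19395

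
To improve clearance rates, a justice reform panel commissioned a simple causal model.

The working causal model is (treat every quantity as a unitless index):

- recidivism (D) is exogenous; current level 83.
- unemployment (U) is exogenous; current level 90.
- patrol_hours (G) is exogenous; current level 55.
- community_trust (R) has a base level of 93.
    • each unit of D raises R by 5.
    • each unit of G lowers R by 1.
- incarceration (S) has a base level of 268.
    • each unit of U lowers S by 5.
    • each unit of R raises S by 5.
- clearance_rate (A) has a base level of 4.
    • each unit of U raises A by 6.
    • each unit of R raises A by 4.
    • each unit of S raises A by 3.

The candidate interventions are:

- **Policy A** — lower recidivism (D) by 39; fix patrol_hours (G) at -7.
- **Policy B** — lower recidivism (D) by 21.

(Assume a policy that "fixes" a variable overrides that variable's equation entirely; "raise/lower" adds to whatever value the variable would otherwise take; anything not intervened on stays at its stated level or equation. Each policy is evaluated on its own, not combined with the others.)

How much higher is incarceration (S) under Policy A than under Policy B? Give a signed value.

-140

Policy A (D − 39, G := -7):
  D = 83 − 39 = 44
  U = 90
  G = -7
  R = 93 + 5·44 − (-7) = 320
  S = 268 − 5·90 + 5·320 = 1418
Policy B (D − 21):
  D = 83 − 21 = 62
  U = 90
  G = 55
  R = 93 + 5·62 − 55 = 348
  S = 268 − 5·90 + 5·348 = 1558
S: 1418 − 1558 = -140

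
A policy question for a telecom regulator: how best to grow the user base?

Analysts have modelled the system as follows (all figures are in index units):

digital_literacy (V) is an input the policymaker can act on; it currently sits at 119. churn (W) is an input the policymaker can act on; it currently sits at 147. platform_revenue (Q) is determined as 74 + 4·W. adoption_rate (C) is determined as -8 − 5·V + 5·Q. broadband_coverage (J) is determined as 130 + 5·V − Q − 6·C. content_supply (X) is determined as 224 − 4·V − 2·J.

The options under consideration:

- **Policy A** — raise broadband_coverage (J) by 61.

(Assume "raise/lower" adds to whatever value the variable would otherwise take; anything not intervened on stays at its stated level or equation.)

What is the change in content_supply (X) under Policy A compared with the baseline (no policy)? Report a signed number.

Baseline:
  V = 119
  W = 147
  Q = 74 + 4·147 = 662
  C = -8 − 5·119 + 5·662 = 2707
  J = 130 + 5·119 − 662 − 6·2707 = -16179
  X = 224 − 4·119 − 2·(-16179) = 32106
Policy A (J + 61):
  V = 119
  W = 147
  Q = 74 + 4·147 = 662
  C = -8 − 5·119 + 5·662 = 2707
  J = 130 + 5·119 − 662 − 6·2707 (+61 from intervention) = -16118
  X = 224 − 4·119 − 2·(-16118) = 31984
Change in X: 31984 − 32106 = -122

-122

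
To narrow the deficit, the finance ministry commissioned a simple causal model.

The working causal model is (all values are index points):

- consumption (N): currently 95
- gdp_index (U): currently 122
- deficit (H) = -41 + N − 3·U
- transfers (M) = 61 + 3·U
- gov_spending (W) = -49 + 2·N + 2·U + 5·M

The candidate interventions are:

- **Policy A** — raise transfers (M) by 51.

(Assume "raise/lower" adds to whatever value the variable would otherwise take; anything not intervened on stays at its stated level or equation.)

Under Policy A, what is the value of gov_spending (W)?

2775

Policy A (M + 51):
  N = 95
  U = 122
  M = 61 + 3·122 (+51 from intervention) = 478
  W = -49 + 2·95 + 2·122 + 5·478 = 2775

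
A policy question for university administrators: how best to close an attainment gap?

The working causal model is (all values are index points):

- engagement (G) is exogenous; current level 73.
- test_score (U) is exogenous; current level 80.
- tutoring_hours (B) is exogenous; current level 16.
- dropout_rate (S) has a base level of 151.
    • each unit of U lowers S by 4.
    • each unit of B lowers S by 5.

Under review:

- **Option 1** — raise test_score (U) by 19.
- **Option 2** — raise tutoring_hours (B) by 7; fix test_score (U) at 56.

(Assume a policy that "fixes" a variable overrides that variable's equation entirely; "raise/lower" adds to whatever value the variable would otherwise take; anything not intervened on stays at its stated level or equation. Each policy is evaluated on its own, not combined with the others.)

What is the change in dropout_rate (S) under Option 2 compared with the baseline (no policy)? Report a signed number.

61

Baseline:
  U = 80
  B = 16
  S = 151 − 4·80 − 5·16 = -249
Option 2 (B + 7, U := 56):
  U = 56
  B = 16 + 7 = 23
  S = 151 − 4·56 − 5·23 = -188
Change in S: -188 − (-249) = 61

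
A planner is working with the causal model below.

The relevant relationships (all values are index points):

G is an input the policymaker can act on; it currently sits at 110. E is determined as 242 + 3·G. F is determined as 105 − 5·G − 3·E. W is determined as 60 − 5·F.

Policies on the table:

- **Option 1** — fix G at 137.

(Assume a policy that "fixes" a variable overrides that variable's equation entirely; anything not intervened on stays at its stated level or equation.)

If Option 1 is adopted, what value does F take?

Option 1 (G := 137):
  G = 137
  E = 242 + 3·137 = 653
  F = 105 − 5·137 − 3·653 = -2539

-2539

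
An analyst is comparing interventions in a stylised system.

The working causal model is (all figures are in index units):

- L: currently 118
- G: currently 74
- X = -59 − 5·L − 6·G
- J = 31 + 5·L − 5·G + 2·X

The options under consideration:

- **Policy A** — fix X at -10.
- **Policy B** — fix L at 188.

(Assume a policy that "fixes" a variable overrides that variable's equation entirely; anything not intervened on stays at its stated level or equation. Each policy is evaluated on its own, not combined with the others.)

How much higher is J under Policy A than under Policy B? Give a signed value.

Policy A (X := -10):
  L = 118
  G = 74
  X = -10
  J = 31 + 5·118 − 5·74 + 2·(-10) = 231
Policy B (L := 188):
  L = 188
  G = 74
  X = -59 − 5·188 − 6·74 = -1443
  J = 31 + 5·188 − 5·74 + 2·(-1443) = -2285
J: 231 − (-2285) = 2516

2516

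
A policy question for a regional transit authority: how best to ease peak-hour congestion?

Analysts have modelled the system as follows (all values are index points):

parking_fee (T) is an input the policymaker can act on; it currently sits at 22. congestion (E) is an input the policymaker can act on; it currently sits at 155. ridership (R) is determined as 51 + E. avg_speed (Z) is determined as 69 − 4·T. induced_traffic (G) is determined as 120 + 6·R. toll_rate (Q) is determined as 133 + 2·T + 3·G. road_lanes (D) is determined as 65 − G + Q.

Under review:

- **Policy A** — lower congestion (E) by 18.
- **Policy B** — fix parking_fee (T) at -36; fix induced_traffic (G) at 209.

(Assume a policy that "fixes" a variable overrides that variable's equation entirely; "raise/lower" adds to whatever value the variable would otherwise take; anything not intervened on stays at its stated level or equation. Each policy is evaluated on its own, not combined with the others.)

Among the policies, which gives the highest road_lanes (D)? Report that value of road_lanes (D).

Policy A (E − 18):
  T = 22
  E = 155 − 18 = 137
  R = 51 + 137 = 188
  G = 120 + 6·188 = 1248
  Q = 133 + 2·22 + 3·1248 = 3921
  D = 65 − 1248 + 3921 = 2738
Policy B (T := -36, G := 209):
  T = -36
  E = 155
  R = 51 + 155 = 206
  G = 209
  Q = 133 + 2·(-36) + 3·209 = 688
  D = 65 − 209 + 688 = 544
Comparing — Policy A: D=2738, Policy B: D=544. Highest is 2738 (Policy A).

2738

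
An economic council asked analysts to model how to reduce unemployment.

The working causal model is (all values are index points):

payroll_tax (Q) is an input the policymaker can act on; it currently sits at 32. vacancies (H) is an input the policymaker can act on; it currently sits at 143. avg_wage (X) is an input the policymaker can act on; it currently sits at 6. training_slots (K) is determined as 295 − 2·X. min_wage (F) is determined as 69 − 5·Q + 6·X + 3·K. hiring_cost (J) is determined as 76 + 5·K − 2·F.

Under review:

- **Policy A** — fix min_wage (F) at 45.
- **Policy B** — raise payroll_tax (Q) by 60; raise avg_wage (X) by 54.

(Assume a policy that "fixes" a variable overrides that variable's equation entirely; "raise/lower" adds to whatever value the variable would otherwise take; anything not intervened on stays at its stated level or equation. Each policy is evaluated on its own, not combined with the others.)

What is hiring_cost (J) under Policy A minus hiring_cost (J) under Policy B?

Policy A (F := 45):
  Q = 32
  X = 6
  K = 295 − 2·6 = 283
  F = 45
  J = 76 + 5·283 − 2·45 = 1401
Policy B (Q + 60, X + 54):
  Q = 32 + 60 = 92
  X = 6 + 54 = 60
  K = 295 − 2·60 = 175
  F = 69 − 5·92 + 6·60 + 3·175 = 494
  J = 76 + 5·175 − 2·494 = -37
J: 1401 − (-37) = 1438

1438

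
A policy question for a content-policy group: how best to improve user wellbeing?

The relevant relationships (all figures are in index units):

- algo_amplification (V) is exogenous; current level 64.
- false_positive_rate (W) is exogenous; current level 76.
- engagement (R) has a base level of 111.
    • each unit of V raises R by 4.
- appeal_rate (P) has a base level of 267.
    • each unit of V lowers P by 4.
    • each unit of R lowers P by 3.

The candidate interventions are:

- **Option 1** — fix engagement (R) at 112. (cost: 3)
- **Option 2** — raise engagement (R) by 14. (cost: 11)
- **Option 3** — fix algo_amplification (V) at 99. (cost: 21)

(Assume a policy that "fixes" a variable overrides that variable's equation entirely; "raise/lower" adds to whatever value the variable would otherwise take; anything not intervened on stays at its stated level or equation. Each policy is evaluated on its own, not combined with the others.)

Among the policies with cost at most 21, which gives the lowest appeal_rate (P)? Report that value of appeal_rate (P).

Option 1 (R := 112):
  V = 64
  R = 112
  P = 267 − 4·64 − 3·112 = -325
Option 2 (R + 14):
  V = 64
  R = 111 + 4·64 (+14 from intervention) = 381
  P = 267 − 4·64 − 3·381 = -1132
Option 3 (V := 99):
  V = 99
  R = 111 + 4·99 = 507
  P = 267 − 4·99 − 3·507 = -1650
Comparing — Option 1: P=-325, Option 2: P=-1132, Option 3: P=-1650. Lowest is -1650 (Option 3).

-1650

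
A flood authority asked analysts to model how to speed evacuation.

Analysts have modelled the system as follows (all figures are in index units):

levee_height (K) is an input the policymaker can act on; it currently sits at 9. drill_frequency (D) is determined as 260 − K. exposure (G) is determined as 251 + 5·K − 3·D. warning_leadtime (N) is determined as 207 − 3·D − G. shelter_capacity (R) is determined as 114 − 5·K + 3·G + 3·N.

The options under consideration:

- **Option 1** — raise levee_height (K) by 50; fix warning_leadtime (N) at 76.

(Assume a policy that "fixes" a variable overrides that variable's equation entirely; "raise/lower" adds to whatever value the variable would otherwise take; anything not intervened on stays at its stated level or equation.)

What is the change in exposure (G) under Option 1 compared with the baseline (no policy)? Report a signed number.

Baseline:
  K = 9
  D = 260 − 9 = 251
  G = 251 + 5·9 − 3·251 = -457
Option 1 (K + 50, N := 76):
  K = 9 + 50 = 59
  D = 260 − 59 = 201
  G = 251 + 5·59 − 3·201 = -57
Change in G: -57 − (-457) = 400

400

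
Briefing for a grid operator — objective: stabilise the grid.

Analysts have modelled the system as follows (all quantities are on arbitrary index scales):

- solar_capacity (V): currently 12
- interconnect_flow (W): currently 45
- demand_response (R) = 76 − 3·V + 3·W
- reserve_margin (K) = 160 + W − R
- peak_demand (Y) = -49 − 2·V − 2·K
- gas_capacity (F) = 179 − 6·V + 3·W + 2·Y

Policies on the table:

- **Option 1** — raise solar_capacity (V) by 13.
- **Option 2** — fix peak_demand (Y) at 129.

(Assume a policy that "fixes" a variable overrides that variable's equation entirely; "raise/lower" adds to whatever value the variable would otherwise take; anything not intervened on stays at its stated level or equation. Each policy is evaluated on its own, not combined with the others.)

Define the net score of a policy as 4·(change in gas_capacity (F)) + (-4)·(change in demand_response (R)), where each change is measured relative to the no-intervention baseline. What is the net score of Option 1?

-988

Baseline:
  V = 12
  W = 45
  R = 76 − 3·12 + 3·45 = 175
  K = 160 + 45 − 175 = 30
  Y = -49 − 2·12 − 2·30 = -133
  F = 179 − 6·12 + 3·45 + 2·(-133) = -24
Option 1 (V + 13):
  V = 12 + 13 = 25
  W = 45
  R = 76 − 3·25 + 3·45 = 136
  K = 160 + 45 − 136 = 69
  Y = -49 − 2·25 − 2·69 = -237
  F = 179 − 6·25 + 3·45 + 2·(-237) = -310
ΔF = -310 − (-24) = -286; ΔR = 136 − 175 = -39
Score = 4·(-286) + (-4)·(-39) = -988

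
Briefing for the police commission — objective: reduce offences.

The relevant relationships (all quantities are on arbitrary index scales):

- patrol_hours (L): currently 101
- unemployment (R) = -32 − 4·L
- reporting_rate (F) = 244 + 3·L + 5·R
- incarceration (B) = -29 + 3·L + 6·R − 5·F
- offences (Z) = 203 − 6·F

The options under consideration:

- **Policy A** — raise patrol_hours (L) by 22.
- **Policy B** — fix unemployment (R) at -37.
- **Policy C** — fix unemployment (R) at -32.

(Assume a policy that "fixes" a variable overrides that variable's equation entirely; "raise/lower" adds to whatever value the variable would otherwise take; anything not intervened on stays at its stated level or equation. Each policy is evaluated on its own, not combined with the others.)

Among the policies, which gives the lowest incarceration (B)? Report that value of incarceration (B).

-1853

Policy A (L + 22):
  L = 101 + 22 = 123
  R = -32 − 4·123 = -524
  F = 244 + 3·123 + 5·(-524) = -2007
  B = -29 + 3·123 + 6·(-524) − 5·(-2007) = 7231
Policy B (R := -37):
  L = 101
  R = -37
  F = 244 + 3·101 + 5·(-37) = 362
  B = -29 + 3·101 + 6·(-37) − 5·362 = -1758
Policy C (R := -32):
  L = 101
  R = -32
  F = 244 + 3·101 + 5·(-32) = 387
  B = -29 + 3·101 + 6·(-32) − 5·387 = -1853
Comparing — Policy A: B=7231, Policy B: B=-1758, Policy C: B=-1853. Lowest is -1853 (Policy C).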